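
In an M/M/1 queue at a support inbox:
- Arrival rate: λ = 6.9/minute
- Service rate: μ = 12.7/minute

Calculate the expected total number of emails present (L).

ρ = λ/μ = 6.9/12.7 = 0.5433
For M/M/1: L = λ/(μ-λ)
L = 6.9/(12.7-6.9) = 6.9/5.80
L = 1.1897 emails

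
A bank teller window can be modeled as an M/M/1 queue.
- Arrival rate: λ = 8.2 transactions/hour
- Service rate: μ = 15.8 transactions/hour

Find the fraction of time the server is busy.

Server utilization: ρ = λ/μ
ρ = 8.2/15.8 = 0.5190
The server is busy 51.90% of the time.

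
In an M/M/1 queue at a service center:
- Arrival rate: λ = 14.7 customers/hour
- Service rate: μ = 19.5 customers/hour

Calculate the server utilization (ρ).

Server utilization: ρ = λ/μ
ρ = 14.7/19.5 = 0.7538
The server is busy 75.38% of the time.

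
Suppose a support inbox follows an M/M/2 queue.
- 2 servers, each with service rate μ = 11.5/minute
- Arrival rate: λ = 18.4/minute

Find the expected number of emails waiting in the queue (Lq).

Traffic intensity: ρ = λ/(cμ) = 18.4/(2×11.5) = 0.8000
Since ρ = 0.8000 < 1, system is stable.
Offered load a = λ/μ = cρ = 18.4/11.5 = 1.6000
P₀ = [ Σₙ₌₀^1 aⁿ/n! + a^2/(2!(1-ρ)) ]⁻¹
Σ = a^0/0! + a^1/1! = 1.0000 + 1.6000 = 2.6000
a^2/(2!(1-ρ)) = 2.5600/(2 × 0.2000) = 6.4000
P₀ = 1/(2.6000 + 6.4000) = 0.1111
Lq = P₀·a^2·ρ / (2!(1-ρ)²) = 0.11111 × 2.5600 × 0.80000 / (2 × 0.040000) = 2.8444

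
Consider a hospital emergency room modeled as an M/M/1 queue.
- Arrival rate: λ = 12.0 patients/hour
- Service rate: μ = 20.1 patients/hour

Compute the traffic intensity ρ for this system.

Server utilization: ρ = λ/μ
ρ = 12.0/20.1 = 0.5970
The server is busy 59.70% of the time.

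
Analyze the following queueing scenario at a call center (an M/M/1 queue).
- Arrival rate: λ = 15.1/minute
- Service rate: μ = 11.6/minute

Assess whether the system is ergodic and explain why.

Stability requires ρ = λ/(cμ) < 1
ρ = 15.1/(1 × 11.6) = 15.1/11.60 = 1.3017
Since 1.3017 ≥ 1, the system is UNSTABLE.
Queue grows without bound. Need μ > λ = 15.1.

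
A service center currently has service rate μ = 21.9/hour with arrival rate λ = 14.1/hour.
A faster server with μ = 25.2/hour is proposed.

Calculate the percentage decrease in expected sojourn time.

System 1: ρ₁ = 14.1/21.9 = 0.6438, W₁ = 1/(21.9-14.1) = 0.1282
System 2: ρ₂ = 14.1/25.2 = 0.5595, W₂ = 1/(25.2-14.1) = 0.09009
Improvement: (W₁-W₂)/W₁ = (0.1282-0.09009)/0.1282 = 29.73%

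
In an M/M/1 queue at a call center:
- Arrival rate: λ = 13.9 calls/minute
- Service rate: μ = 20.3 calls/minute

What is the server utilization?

Server utilization: ρ = λ/μ
ρ = 13.9/20.3 = 0.6847
The server is busy 68.47% of the time.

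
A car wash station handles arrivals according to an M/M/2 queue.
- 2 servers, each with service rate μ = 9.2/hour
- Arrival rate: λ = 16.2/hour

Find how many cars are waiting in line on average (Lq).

Traffic intensity: ρ = λ/(cμ) = 16.2/(2×9.2) = 0.8804
Since ρ = 0.8804 < 1, system is stable.
Offered load a = λ/μ = cρ = 16.2/9.2 = 1.7609
P₀ = [ Σₙ₌₀^1 aⁿ/n! + a^2/(2!(1-ρ)) ]⁻¹
Σ = a^0/0! + a^1/1! = 1.0000 + 1.7609 = 2.7609
a^2/(2!(1-ρ)) = 3.10066/(2 × 0.119565) = 12.9664
P₀ = 1/(2.7609 + 12.9664) = 0.06358
Lq = P₀·a^2·ρ / (2!(1-ρ)²) = 0.063584 × 3.1007 × 0.88043 / (2 × 0.014296) = 6.0710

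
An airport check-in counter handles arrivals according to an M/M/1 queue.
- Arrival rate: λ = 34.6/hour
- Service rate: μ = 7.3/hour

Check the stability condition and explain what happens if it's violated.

Stability requires ρ = λ/(cμ) < 1
ρ = 34.6/(1 × 7.3) = 34.6/7.30 = 4.7397
Since 4.7397 ≥ 1, the system is UNSTABLE.
Queue grows without bound. Need μ > λ = 34.6.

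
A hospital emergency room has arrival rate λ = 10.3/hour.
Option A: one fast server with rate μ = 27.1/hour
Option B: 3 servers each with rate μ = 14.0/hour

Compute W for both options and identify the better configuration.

Option A: single server μ = 27.1 (M/M/1)
  ρ_A = 10.3/27.1 = 0.3801
  W_A = 1/(μ-λ) = 1/(27.1-10.3) = 1/16.80 = 0.05952

Option B: 3 servers μ = 14.0 (M/M/3)
  ρ_B = λ/(cμ) = 10.3/(3×14.0) = 0.2452
  Offered load a = λ/μ = cρ = 10.3/14.0 = 0.7357
  P₀ = [ Σₙ₌₀^2 aⁿ/n! + a^3/(3!(1-ρ)) ]⁻¹
  Σ = a^0/0! + a^1/1! + a^2/2! = 1.00000 + 0.735714 + 0.270638 = 2.0064
  a^3/(3!(1-ρ)) = 0.39822/(6 × 0.75476) = 0.08794
  P₀ = 1/(2.0064 + 0.08794) = 0.4775
  Lq = P₀·a^3·ρ / (3!(1-ρ)²) = 0.4775 × 0.3982 × 0.2452 / (6 × 0.5697) = 0.01364
  Wq_B = Lq/λ = 0.013643/10.3 = 0.0013246
  W_B = Wq_B + 1/μ = 0.0013246 + 0.071429 = 0.07275

Since W_A = 0.05952 < W_B = 0.07275, Option A (single fast server) has the shorter time in system.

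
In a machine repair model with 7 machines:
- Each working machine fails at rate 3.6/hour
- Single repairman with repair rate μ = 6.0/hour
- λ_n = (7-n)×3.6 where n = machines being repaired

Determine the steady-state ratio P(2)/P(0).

P(2)/P(0) = ∏_{i=0}^{2-1} λ_i/μ_{i+1}
= (7-0)×3.6/6.0 × (7-1)×3.6/6.0
= 15.1200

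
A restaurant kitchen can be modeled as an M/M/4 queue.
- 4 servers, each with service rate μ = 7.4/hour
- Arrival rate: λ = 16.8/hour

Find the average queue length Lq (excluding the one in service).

Traffic intensity: ρ = λ/(cμ) = 16.8/(4×7.4) = 0.5676
Since ρ = 0.5676 < 1, system is stable.
Offered load a = λ/μ = cρ = 16.8/7.4 = 2.2703
P₀ = [ Σₙ₌₀^3 aⁿ/n! + a^4/(4!(1-ρ)) ]⁻¹
Σ = a^0/0! + a^1/1! + a^2/2! + a^3/3! = 1.00000 + 2.27027 + 2.57706 + 1.95021 = 7.7975
a^4/(4!(1-ρ)) = 26.5650/(24 × 0.43243) = 2.5597
P₀ = 1/(7.7975 + 2.5597) = 0.09655
Lq = P₀·a^4·ρ / (4!(1-ρ)²) = 0.09655 × 26.5650 × 0.5676 / (24 × 0.1870) = 0.3244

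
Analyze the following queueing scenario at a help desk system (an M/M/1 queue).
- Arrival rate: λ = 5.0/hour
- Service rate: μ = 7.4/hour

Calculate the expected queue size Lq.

ρ = λ/μ = 5.0/7.4 = 0.6757
For M/M/1: Lq = λ²/(μ(μ-λ))
Lq = 25.00/(7.4 × 2.40)
Lq = 1.4077 tickets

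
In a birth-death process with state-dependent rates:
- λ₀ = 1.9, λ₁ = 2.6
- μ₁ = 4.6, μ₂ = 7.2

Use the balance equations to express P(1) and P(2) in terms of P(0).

Balance equations:
State 0: λ₀P₀ = μ₁P₁ → P₁ = (λ₀/μ₁)P₀ = (1.9/4.6)P₀ = 0.4130P₀
State 1: P₂ = (λ₀λ₁)/(μ₁μ₂)P₀ = (1.9×2.6)/(4.6×7.2)P₀ = 0.1492P₀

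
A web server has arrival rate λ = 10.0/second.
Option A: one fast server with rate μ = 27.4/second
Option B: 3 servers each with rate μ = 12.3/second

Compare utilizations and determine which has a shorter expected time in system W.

Option A: single server μ = 27.4 (M/M/1)
  ρ_A = 10.0/27.4 = 0.3650
  W_A = 1/(μ-λ) = 1/(27.4-10.0) = 1/17.40 = 0.05747

Option B: 3 servers μ = 12.3 (M/M/3)
  ρ_B = λ/(cμ) = 10.0/(3×12.3) = 0.2710
  Offered load a = λ/μ = cρ = 10.0/12.3 = 0.8130
  P₀ = [ Σₙ₌₀^2 aⁿ/n! + a^3/(3!(1-ρ)) ]⁻¹
  Σ = a^0/0! + a^1/1! + a^2/2! = 1.0000 + 0.8130 + 0.3305 = 2.1435
  a^3/(3!(1-ρ)) = 0.5374/(6 × 0.7290) = 0.1229
  P₀ = 1/(2.1435 + 0.1229) = 0.4412
  Lq = P₀·a^3·ρ / (3!(1-ρ)²) = 0.4412 × 0.5374 × 0.2710 / (6 × 0.5314) = 0.02015
  Wq_B = Lq/λ = 0.02015/10.0 = 0.002015
  W_B = Wq_B + 1/μ = 0.002015 + 0.08130 = 0.08332

Since W_A = 0.05747 < W_B = 0.08332, Option A (single fast server) has the shorter time in system.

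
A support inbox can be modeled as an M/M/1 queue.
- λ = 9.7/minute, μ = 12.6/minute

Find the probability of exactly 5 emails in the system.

ρ = λ/μ = 9.7/12.6 = 0.7698
P(n) = (1-ρ)ρⁿ
P(5) = (1-0.7698) × 0.7698^5
P(5) = 0.23020 × 0.27033
P(5) = 0.06223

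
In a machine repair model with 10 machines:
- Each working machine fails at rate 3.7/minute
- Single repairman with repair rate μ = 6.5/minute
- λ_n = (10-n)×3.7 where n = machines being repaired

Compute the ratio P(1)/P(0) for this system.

P(1)/P(0) = ∏_{i=0}^{1-1} λ_i/μ_{i+1}
= (10-0)×3.7/6.5
= 5.6923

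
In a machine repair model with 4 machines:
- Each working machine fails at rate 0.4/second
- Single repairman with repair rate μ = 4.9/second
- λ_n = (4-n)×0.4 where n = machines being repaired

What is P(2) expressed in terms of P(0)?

P(2)/P(0) = ∏_{i=0}^{2-1} λ_i/μ_{i+1}
= (4-0)×0.4/4.9 × (4-1)×0.4/4.9
= 0.07997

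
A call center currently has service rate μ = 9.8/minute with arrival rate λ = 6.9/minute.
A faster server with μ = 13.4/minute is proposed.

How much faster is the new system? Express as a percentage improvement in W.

System 1: ρ₁ = 6.9/9.8 = 0.7041, W₁ = 1/(9.8-6.9) = 0.34483
System 2: ρ₂ = 6.9/13.4 = 0.5149, W₂ = 1/(13.4-6.9) = 0.15385
Improvement: (W₁-W₂)/W₁ = (0.34483-0.15385)/0.34483 = 55.38%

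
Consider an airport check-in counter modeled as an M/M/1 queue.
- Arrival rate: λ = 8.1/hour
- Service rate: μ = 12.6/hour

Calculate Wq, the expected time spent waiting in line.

First, compute utilization: ρ = λ/μ = 8.1/12.6 = 0.6429
For M/M/1: Wq = λ/(μ(μ-λ))
Wq = 8.1/(12.6 × (12.6-8.1))
Wq = 8.1/(12.6 × 4.50)
Wq = 0.1429 hours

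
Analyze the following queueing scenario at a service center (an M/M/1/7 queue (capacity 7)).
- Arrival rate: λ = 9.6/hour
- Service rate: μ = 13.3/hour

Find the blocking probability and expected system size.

ρ = λ/μ = 9.6/13.3 = 0.721805
P₀ = (1-ρ)/(1-ρ^(K+1)) = (1-0.721805)/(1-0.721805^8) = 0.2782/0.9263 = 0.3003
P_K = P₀×ρ^K = 0.3003 × 0.721805^7 = 0.3003 × 0.1021 = 0.03066
Blocking probability P_7 = 0.03066 (3.07%)
L = ρ[1 - (K+1)ρ^K + Kρ^(K+1)] / [(1-ρ)(1-ρ^(K+1))]
L = 0.721805 × (1 - 8×0.10208 + 7×0.073682) / ((1 - 0.721805) × (1 - 0.073682)) = 1.9583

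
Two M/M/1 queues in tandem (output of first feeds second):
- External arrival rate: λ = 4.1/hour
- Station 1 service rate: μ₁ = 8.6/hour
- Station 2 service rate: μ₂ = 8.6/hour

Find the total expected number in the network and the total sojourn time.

By Jackson's theorem, each station behaves as independent M/M/1.
Station 1: ρ₁ = 4.1/8.6 = 0.4767, L₁ = ρ₁/(1-ρ₁) = λ/(μ₁-λ) = 4.1/4.50 = 0.9111
Station 2: ρ₂ = 4.1/8.6 = 0.4767, L₂ = ρ₂/(1-ρ₂) = λ/(μ₂-λ) = 4.1/4.50 = 0.9111
Total: L = L₁ + L₂ = 0.9111 + 0.9111 = 1.8222
W = L/λ = 1.8222/4.1 = 0.4444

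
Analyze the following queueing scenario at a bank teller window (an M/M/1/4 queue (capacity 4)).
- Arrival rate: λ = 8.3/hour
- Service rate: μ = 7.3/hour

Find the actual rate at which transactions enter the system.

ρ = λ/μ = 8.3/7.3 = 1.136986
P₀ = (1-ρ)/(1-ρ^(K+1)) = (1-1.136986)/(1-1.136986^5) = -0.1370/-0.9001 = 0.1522
P_K = P₀×ρ^K = 0.15219 × 1.136986^4 = 0.15219 × 1.6712 = 0.2543
λ_eff = λ(1-P_K) = 8.3 × (1 - 0.25434) = 8.3 × 0.74566 = 6.1890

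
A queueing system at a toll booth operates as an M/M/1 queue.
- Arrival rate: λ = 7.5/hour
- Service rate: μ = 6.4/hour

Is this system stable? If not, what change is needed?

Stability requires ρ = λ/(cμ) < 1
ρ = 7.5/(1 × 6.4) = 7.5/6.40 = 1.1719
Since 1.1719 ≥ 1, the system is UNSTABLE.
Queue grows without bound. Need μ > λ = 7.5.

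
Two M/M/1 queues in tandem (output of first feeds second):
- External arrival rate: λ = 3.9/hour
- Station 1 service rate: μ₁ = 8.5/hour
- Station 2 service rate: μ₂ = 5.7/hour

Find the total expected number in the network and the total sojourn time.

By Jackson's theorem, each station behaves as independent M/M/1.
Station 1: ρ₁ = 3.9/8.5 = 0.4588, L₁ = ρ₁/(1-ρ₁) = λ/(μ₁-λ) = 3.9/4.60 = 0.8478
Station 2: ρ₂ = 3.9/5.7 = 0.6842, L₂ = ρ₂/(1-ρ₂) = λ/(μ₂-λ) = 3.9/1.80 = 2.1667
Total: L = L₁ + L₂ = 0.8478 + 2.1667 = 3.0145
W = L/λ = 3.0145/3.9 = 0.7729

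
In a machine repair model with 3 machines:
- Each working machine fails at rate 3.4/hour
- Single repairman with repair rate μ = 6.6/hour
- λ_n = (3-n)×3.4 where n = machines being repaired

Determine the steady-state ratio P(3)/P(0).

P(3)/P(0) = ∏_{i=0}^{3-1} λ_i/μ_{i+1}
= (3-0)×3.4/6.6 × (3-1)×3.4/6.6 × (3-2)×3.4/6.6
= 0.8203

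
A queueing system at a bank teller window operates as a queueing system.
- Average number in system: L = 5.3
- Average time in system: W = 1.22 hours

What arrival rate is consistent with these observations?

Little's Law: L = λW, so λ = L/W
λ = 5.3/1.22 = 4.3443 transactions/hour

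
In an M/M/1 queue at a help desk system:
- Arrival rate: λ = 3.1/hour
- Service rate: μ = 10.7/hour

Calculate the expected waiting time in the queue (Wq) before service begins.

First, compute utilization: ρ = λ/μ = 3.1/10.7 = 0.2897
For M/M/1: Wq = λ/(μ(μ-λ))
Wq = 3.1/(10.7 × (10.7-3.1))
Wq = 3.1/(10.7 × 7.60)
Wq = 0.03812 hours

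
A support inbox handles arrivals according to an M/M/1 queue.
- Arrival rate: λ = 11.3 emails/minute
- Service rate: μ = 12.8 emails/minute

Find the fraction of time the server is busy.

Server utilization: ρ = λ/μ
ρ = 11.3/12.8 = 0.8828
The server is busy 88.28% of the time.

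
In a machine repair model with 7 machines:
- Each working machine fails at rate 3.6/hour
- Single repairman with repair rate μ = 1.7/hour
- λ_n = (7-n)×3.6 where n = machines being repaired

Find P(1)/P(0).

P(1)/P(0) = ∏_{i=0}^{1-1} λ_i/μ_{i+1}
= (7-0)×3.6/1.7
= 14.8235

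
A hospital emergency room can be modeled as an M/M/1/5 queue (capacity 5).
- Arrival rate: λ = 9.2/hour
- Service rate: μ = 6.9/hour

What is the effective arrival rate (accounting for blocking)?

ρ = λ/μ = 9.2/6.9 = 1.33333
P₀ = (1-ρ)/(1-ρ^(K+1)) = (1-1.33333)/(1-1.33333^6) = -0.33333/-4.6186 = 0.07217
P_K = P₀×ρ^K = 0.07217 × 1.33333^5 = 0.07217 × 4.2139 = 0.3041
λ_eff = λ(1-P_K) = 9.2 × (1 - 0.30413) = 9.2 × 0.69587 = 6.4020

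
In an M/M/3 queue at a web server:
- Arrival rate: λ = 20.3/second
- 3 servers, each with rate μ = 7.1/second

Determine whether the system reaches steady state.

Stability requires ρ = λ/(cμ) < 1
ρ = 20.3/(3 × 7.1) = 20.3/21.30 = 0.9531
Since 0.9531 < 1, the system is STABLE.
The servers are busy 95.31% of the time.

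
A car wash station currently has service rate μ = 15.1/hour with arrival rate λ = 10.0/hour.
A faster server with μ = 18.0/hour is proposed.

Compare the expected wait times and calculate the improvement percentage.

System 1: ρ₁ = 10.0/15.1 = 0.6623, W₁ = 1/(15.1-10.0) = 0.19608
System 2: ρ₂ = 10.0/18.0 = 0.5556, W₂ = 1/(18.0-10.0) = 0.12500
Improvement: (W₁-W₂)/W₁ = (0.19608-0.12500)/0.19608 = 36.25%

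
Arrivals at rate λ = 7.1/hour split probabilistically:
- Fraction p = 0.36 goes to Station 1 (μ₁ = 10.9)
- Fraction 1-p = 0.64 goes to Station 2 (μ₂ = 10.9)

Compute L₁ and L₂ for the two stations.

Effective rates: λ₁ = 7.1×0.36 = 2.556, λ₂ = 7.1×0.64 = 4.544
Station 1: ρ₁ = 2.556/10.9 = 0.2345, L₁ = ρ₁/(1-ρ₁) = 0.2345/(1-0.2345) = 0.3063
Station 2: ρ₂ = 4.544/10.9 = 0.41688, L₂ = ρ₂/(1-ρ₂) = 0.41688/(1-0.41688) = 0.7149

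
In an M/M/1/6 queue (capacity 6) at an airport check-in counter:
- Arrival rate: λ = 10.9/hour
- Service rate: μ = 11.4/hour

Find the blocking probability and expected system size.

ρ = λ/μ = 10.9/11.4 = 0.95614
P₀ = (1-ρ)/(1-ρ^(K+1)) = (1-0.95614)/(1-0.95614^7) = 0.04386/0.2694 = 0.1628
P_K = P₀×ρ^K = 0.1628 × 0.95614^6 = 0.1628 × 0.7641 = 0.1244
Blocking probability P_6 = 0.1244 (12.44%)
L = ρ[1 - (K+1)ρ^K + Kρ^(K+1)] / [(1-ρ)(1-ρ^(K+1))]
L = 0.95614 × (1 - 7×0.7640626 + 6×0.7305508) / ((1 - 0.95614) × (1 - 0.7305508)) = 2.8209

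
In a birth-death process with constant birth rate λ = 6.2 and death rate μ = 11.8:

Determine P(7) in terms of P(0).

For constant rates: P(n)/P(0) = (λ/μ)^n
P(7)/P(0) = (6.2/11.8)^7 = 0.525424^7 = 0.01106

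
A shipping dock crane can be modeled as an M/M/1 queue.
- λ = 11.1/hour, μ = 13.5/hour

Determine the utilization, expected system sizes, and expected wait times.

Step 1: ρ = λ/μ = 11.1/13.5 = 0.8222
Step 2: L = λ/(μ-λ) = 11.1/2.40 = 4.6250
Step 3: Lq = λ²/(μ(μ-λ)) = 123.21/(13.5×2.40) = 3.8028
Step 4: W = 1/(μ-λ) = 1/2.40 = 0.41667
Step 5: Wq = λ/(μ(μ-λ)) = 11.1/(13.5×2.40) = 0.3426
Step 6: P(0) = 1-ρ = 0.1778
Verify: L = λW = 11.1×0.41667 = 4.6250 ✔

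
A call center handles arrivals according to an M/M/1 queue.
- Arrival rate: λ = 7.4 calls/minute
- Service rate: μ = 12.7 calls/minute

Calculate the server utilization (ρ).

Server utilization: ρ = λ/μ
ρ = 7.4/12.7 = 0.5827
The server is busy 58.27% of the time.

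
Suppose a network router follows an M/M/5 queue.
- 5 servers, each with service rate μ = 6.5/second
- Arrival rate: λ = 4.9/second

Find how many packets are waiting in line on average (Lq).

Traffic intensity: ρ = λ/(cμ) = 4.9/(5×6.5) = 0.1508
Since ρ = 0.1508 < 1, system is stable.
Offered load a = λ/μ = cρ = 4.9/6.5 = 0.7538
P₀ = [ Σₙ₌₀^4 aⁿ/n! + a^5/(5!(1-ρ)) ]⁻¹
Σ = a^0/0! + a^1/1! + a^2/2! + a^3/3! + a^4/4! = 1.0000 + 0.7538 + 0.2841 + 0.07140 + 0.01346 = 2.1228
a^5/(5!(1-ρ)) = 0.24345/(120 × 0.84923) = 0.002389
P₀ = 1/(2.1228 + 0.002389) = 0.4705
Lq = P₀·a^5·ρ / (5!(1-ρ)²) = 0.4705 × 0.2435 × 0.1508 / (120 × 0.7212) = 0.0001996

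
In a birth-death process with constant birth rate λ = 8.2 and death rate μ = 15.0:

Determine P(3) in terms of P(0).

For constant rates: P(n)/P(0) = (λ/μ)^n
P(3)/P(0) = (8.2/15.0)^3 = 0.5467^3 = 0.1634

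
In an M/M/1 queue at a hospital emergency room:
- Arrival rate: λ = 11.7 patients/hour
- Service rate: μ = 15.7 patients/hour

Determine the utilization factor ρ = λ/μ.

Server utilization: ρ = λ/μ
ρ = 11.7/15.7 = 0.7452
The server is busy 74.52% of the time.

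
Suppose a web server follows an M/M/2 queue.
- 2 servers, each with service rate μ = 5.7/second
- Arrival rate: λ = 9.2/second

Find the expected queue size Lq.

Traffic intensity: ρ = λ/(cμ) = 9.2/(2×5.7) = 0.8070
Since ρ = 0.8070 < 1, system is stable.
Offered load a = λ/μ = cρ = 9.2/5.7 = 1.6140
P₀ = [ Σₙ₌₀^1 aⁿ/n! + a^2/(2!(1-ρ)) ]⁻¹
Σ = a^0/0! + a^1/1! = 1.0000 + 1.6140 = 2.6140
a^2/(2!(1-ρ)) = 2.60511/(2 × 0.192982) = 6.7496
P₀ = 1/(2.6140 + 6.7496) = 0.1068
Lq = P₀·a^2·ρ / (2!(1-ρ)²) = 0.106796 × 2.60511 × 0.807018 / (2 × 0.0372422) = 3.0144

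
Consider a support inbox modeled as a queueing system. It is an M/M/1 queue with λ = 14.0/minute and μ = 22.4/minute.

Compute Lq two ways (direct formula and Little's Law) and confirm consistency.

Method 1 (direct): Lq = λ²/(μ(μ-λ)) = 196.00/(22.4 × 8.40) = 1.0417

Method 2 (Little's Law):
W = 1/(μ-λ) = 1/8.40 = 0.119048
Wq = W - 1/μ = 0.119048 - 0.0446429 = 0.074405
Lq = λWq = 14.0 × 0.074405 = 1.0417 ✔ (matches Method 1)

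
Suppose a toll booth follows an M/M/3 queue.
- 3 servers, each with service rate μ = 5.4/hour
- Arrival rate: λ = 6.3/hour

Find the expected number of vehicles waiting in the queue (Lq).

Traffic intensity: ρ = λ/(cμ) = 6.3/(3×5.4) = 0.3889
Since ρ = 0.3889 < 1, system is stable.
Offered load a = λ/μ = cρ = 6.3/5.4 = 1.1667
P₀ = [ Σₙ₌₀^2 aⁿ/n! + a^3/(3!(1-ρ)) ]⁻¹
Σ = a^0/0! + a^1/1! + a^2/2! = 1.00000 + 1.16667 + 0.680556 = 2.8472
a^3/(3!(1-ρ)) = 1.5880/(6 × 0.6111) = 0.4331
P₀ = 1/(2.847222 + 0.4330808) = 0.3048
Lq = P₀·a^3·ρ / (3!(1-ρ)²) = 0.30485 × 1.5880 × 0.38889 / (6 × 0.37346) = 0.08402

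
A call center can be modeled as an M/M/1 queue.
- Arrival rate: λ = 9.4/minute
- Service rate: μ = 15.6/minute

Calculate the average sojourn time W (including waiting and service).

First, compute utilization: ρ = λ/μ = 9.4/15.6 = 0.6026
For M/M/1: W = 1/(μ-λ)
W = 1/(15.6-9.4) = 1/6.20
W = 0.1613 minutes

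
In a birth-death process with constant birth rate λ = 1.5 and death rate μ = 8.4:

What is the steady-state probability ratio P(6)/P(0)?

For constant rates: P(n)/P(0) = (λ/μ)^n
P(6)/P(0) = (1.5/8.4)^6 = 0.17857^6 = 0.00003242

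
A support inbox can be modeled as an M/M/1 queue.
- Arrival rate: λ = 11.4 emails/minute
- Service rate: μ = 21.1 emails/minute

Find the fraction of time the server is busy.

Server utilization: ρ = λ/μ
ρ = 11.4/21.1 = 0.5403
The server is busy 54.03% of the time.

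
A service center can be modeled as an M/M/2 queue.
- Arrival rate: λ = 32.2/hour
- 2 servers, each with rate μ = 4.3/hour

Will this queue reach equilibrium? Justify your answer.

Stability requires ρ = λ/(cμ) < 1
ρ = 32.2/(2 × 4.3) = 32.2/8.60 = 3.7442
Since 3.7442 ≥ 1, the system is UNSTABLE.
Need c > λ/μ = 32.2/4.3 = 7.49.
Minimum servers needed: c = 8.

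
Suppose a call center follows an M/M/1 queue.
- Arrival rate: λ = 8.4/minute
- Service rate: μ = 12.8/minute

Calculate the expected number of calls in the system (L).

ρ = λ/μ = 8.4/12.8 = 0.6562
For M/M/1: L = λ/(μ-λ)
L = 8.4/(12.8-8.4) = 8.4/4.40
L = 1.9091 calls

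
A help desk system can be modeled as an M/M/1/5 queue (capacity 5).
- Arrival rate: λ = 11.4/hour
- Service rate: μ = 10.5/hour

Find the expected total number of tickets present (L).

ρ = λ/μ = 11.4/10.5 = 1.08571
P₀ = (1-ρ)/(1-ρ^(K+1)) = (1-1.08571)/(1-1.08571^6) = -0.08571/-0.6379 = 0.1344
P_K = P₀×ρ^K = 0.13437 × 1.08571^5 = 0.13437 × 1.5086 = 0.2027
L = ρ[1 - (K+1)ρ^K + Kρ^(K+1)] / [(1-ρ)(1-ρ^(K+1))]
L = 1.08571 × (1 - 6×1.50858 + 5×1.63788) / ((1 - 1.08571) × (1 - 1.63788)) = 2.7389 tickets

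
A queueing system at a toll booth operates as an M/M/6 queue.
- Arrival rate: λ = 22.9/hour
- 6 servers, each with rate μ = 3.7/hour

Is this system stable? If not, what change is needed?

Stability requires ρ = λ/(cμ) < 1
ρ = 22.9/(6 × 3.7) = 22.9/22.20 = 1.0315
Since 1.0315 ≥ 1, the system is UNSTABLE.
Need c > λ/μ = 22.9/3.7 = 6.19.
Minimum servers needed: c = 7.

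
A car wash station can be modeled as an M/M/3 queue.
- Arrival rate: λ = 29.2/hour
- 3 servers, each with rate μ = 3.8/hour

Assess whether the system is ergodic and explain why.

Stability requires ρ = λ/(cμ) < 1
ρ = 29.2/(3 × 3.8) = 29.2/11.40 = 2.5614
Since 2.5614 ≥ 1, the system is UNSTABLE.
Need c > λ/μ = 29.2/3.8 = 7.68.
Minimum servers needed: c = 8.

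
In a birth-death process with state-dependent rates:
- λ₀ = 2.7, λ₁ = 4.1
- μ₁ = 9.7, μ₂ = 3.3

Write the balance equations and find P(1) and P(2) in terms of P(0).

Balance equations:
State 0: λ₀P₀ = μ₁P₁ → P₁ = (λ₀/μ₁)P₀ = (2.7/9.7)P₀ = 0.2784P₀
State 1: P₂ = (λ₀λ₁)/(μ₁μ₂)P₀ = (2.7×4.1)/(9.7×3.3)P₀ = 0.3458P₀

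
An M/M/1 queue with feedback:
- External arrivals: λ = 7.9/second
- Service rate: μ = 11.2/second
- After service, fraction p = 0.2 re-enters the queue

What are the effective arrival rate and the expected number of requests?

Effective arrival rate: λ_eff = λ/(1-p) = 7.9/(1-0.2) = 7.9/0.80 = 9.8750
ρ = λ_eff/μ = 9.8750/11.2 = 0.881696
L = ρ/(1-ρ) = 0.881696/(1-0.881696) = 7.4528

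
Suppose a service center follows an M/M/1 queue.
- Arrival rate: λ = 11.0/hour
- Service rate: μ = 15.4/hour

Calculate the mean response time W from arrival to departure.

First, compute utilization: ρ = λ/μ = 11.0/15.4 = 0.7143
For M/M/1: W = 1/(μ-λ)
W = 1/(15.4-11.0) = 1/4.40
W = 0.2273 hours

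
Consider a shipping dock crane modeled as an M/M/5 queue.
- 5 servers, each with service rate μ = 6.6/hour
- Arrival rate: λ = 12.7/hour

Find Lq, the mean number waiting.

Traffic intensity: ρ = λ/(cμ) = 12.7/(5×6.6) = 0.3848
Since ρ = 0.3848 < 1, system is stable.
Offered load a = λ/μ = cρ = 12.7/6.6 = 1.9242
P₀ = [ Σₙ₌₀^4 aⁿ/n! + a^5/(5!(1-ρ)) ]⁻¹
Σ = a^0/0! + a^1/1! + a^2/2! + a^3/3! + a^4/4! = 1.0000 + 1.9242 + 1.8514 + 1.1875 + 0.57125 = 6.5343
a^5/(5!(1-ρ)) = 26.3815/(120 × 0.6152) = 0.3574
P₀ = 1/(6.5343 + 0.3574) = 0.1451
Lq = P₀·a^5·ρ / (5!(1-ρ)²) = 0.1451 × 26.3815 × 0.3848 / (120 × 0.3784) = 0.03244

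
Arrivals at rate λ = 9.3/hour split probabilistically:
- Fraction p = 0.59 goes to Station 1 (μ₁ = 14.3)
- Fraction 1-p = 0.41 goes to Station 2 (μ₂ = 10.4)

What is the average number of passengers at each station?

Effective rates: λ₁ = 9.3×0.59 = 5.487, λ₂ = 9.3×0.41 = 3.813
Station 1: ρ₁ = 5.487/14.3 = 0.3837, L₁ = ρ₁/(1-ρ₁) = 0.3837/(1-0.3837) = 0.6226
Station 2: ρ₂ = 3.813/10.4 = 0.36663, L₂ = ρ₂/(1-ρ₂) = 0.36663/(1-0.36663) = 0.5789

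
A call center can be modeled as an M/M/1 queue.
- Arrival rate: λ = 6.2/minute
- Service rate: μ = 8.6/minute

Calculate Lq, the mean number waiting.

ρ = λ/μ = 6.2/8.6 = 0.7209
For M/M/1: Lq = λ²/(μ(μ-λ))
Lq = 38.44/(8.6 × 2.40)
Lq = 1.8624 calls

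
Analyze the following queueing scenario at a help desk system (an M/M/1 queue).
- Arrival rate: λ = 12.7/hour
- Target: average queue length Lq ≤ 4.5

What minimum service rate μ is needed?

For M/M/1: Lq = λ²/(μ(μ-λ))
Need Lq ≤ 4.5, i.e. μ(μ-λ) ≥ λ²/4.5
μ² - 12.7μ - 161.29/4.5 ≥ 0  →  μ² - 12.7μ - 35.84222 ≥ 0
Quadratic formula (positive root): μ = [λ + √(λ² + 4×35.84222)]/2
Discriminant: 161.29 + 4×35.84222 = 304.6589, √304.6589 = 17.4545
μ ≥ (12.7 + 17.4545)/2 = 15.0772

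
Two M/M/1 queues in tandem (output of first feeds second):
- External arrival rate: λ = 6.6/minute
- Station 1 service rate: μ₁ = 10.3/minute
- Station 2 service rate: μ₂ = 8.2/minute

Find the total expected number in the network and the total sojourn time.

By Jackson's theorem, each station behaves as independent M/M/1.
Station 1: ρ₁ = 6.6/10.3 = 0.6408, L₁ = ρ₁/(1-ρ₁) = λ/(μ₁-λ) = 6.6/3.70 = 1.7838
Station 2: ρ₂ = 6.6/8.2 = 0.8049, L₂ = ρ₂/(1-ρ₂) = λ/(μ₂-λ) = 6.6/1.60 = 4.1250
Total: L = L₁ + L₂ = 1.7838 + 4.1250 = 5.9088
W = L/λ = 5.9088/6.6 = 0.8953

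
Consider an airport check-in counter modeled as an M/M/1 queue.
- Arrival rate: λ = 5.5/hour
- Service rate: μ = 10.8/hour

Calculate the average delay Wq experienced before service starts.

First, compute utilization: ρ = λ/μ = 5.5/10.8 = 0.5093
For M/M/1: Wq = λ/(μ(μ-λ))
Wq = 5.5/(10.8 × (10.8-5.5))
Wq = 5.5/(10.8 × 5.30)
Wq = 0.09609 hours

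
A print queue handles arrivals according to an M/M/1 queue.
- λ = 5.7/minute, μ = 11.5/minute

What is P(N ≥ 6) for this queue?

ρ = λ/μ = 5.7/11.5 = 0.49565
P(N ≥ n) = ρⁿ
P(N ≥ 6) = 0.49565^6
P(N ≥ 6) = 0.01483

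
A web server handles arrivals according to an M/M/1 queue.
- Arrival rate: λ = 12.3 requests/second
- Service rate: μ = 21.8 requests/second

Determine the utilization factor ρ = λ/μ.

Server utilization: ρ = λ/μ
ρ = 12.3/21.8 = 0.5642
The server is busy 56.42% of the time.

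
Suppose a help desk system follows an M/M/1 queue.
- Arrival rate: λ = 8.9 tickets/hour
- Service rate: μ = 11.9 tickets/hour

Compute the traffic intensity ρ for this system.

Server utilization: ρ = λ/μ
ρ = 8.9/11.9 = 0.7479
The server is busy 74.79% of the time.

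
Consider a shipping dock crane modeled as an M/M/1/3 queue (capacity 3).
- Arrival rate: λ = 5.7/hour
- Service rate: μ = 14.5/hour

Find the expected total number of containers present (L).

ρ = λ/μ = 5.7/14.5 = 0.3931
P₀ = (1-ρ)/(1-ρ^(K+1)) = (1-0.3931)/(1-0.3931^4) = 0.60690/0.97612 = 0.6217
P_K = P₀×ρ^K = 0.62175 × 0.3931^3 = 0.62175 × 0.060745 = 0.03777
L = ρ[1 - (K+1)ρ^K + Kρ^(K+1)] / [(1-ρ)(1-ρ^(K+1))]
L = 0.3931 × (1 - 4×0.06074 + 3×0.02388) / ((1 - 0.3931) × (1 - 0.02388)) = 0.5499 containers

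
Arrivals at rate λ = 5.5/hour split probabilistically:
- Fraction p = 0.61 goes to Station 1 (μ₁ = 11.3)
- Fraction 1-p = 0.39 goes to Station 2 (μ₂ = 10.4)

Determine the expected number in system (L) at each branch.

Effective rates: λ₁ = 5.5×0.61 = 3.355, λ₂ = 5.5×0.39 = 2.145
Station 1: ρ₁ = 3.355/11.3 = 0.2969, L₁ = ρ₁/(1-ρ₁) = 0.2969/(1-0.2969) = 0.4223
Station 2: ρ₂ = 2.145/10.4 = 0.2062, L₂ = ρ₂/(1-ρ₂) = 0.2062/(1-0.2062) = 0.2598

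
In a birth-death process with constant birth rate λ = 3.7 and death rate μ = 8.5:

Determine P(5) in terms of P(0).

For constant rates: P(n)/P(0) = (λ/μ)^n
P(5)/P(0) = (3.7/8.5)^5 = 0.4353^5 = 0.01563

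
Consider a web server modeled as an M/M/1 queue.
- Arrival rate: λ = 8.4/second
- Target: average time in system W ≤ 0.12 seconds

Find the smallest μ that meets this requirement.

For M/M/1: W = 1/(μ-λ)
Need W ≤ 0.12, so 1/(μ-λ) ≤ 0.12
μ - λ ≥ 1/0.12 = 8.3333
μ ≥ 8.4 + 8.3333 = 16.7333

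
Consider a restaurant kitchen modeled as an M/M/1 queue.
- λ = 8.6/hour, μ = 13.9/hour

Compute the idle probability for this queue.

ρ = λ/μ = 8.6/13.9 = 0.6187
P(0) = 1 - ρ = 1 - 0.6187 = 0.3813
The server is idle 38.13% of the time.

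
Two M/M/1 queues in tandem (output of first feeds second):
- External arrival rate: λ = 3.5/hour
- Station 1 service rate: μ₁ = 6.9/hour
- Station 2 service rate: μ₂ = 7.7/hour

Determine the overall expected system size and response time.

By Jackson's theorem, each station behaves as independent M/M/1.
Station 1: ρ₁ = 3.5/6.9 = 0.5072, L₁ = ρ₁/(1-ρ₁) = λ/(μ₁-λ) = 3.5/3.40 = 1.0294
Station 2: ρ₂ = 3.5/7.7 = 0.4545, L₂ = ρ₂/(1-ρ₂) = λ/(μ₂-λ) = 3.5/4.20 = 0.8333
Total: L = L₁ + L₂ = 1.0294 + 0.8333 = 1.8627
W = L/λ = 1.8627/3.5 = 0.5322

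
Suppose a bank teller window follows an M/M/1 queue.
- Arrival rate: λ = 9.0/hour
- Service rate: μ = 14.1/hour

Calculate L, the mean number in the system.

ρ = λ/μ = 9.0/14.1 = 0.6383
For M/M/1: L = λ/(μ-λ)
L = 9.0/(14.1-9.0) = 9.0/5.10
L = 1.7647 transactions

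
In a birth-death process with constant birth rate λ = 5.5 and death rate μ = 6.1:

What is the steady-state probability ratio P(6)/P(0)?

For constant rates: P(n)/P(0) = (λ/μ)^n
P(6)/P(0) = (5.5/6.1)^6 = 0.90164^6 = 0.5373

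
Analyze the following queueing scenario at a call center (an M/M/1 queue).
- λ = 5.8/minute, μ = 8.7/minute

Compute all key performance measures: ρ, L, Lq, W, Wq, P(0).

Step 1: ρ = λ/μ = 5.8/8.7 = 0.6667
Step 2: L = λ/(μ-λ) = 5.8/2.90 = 2.0000
Step 3: Lq = λ²/(μ(μ-λ)) = 33.64/(8.7×2.90) = 1.3333
Step 4: W = 1/(μ-λ) = 1/2.90 = 0.34483
Step 5: Wq = λ/(μ(μ-λ)) = 5.8/(8.7×2.90) = 0.2299
Step 6: P(0) = 1-ρ = 0.3333
Verify: L = λW = 5.8×0.34483 = 2.0000 ✔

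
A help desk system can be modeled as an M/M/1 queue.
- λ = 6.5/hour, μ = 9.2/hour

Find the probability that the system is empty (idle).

ρ = λ/μ = 6.5/9.2 = 0.7065
P(0) = 1 - ρ = 1 - 0.7065 = 0.2935
The server is idle 29.35% of the time.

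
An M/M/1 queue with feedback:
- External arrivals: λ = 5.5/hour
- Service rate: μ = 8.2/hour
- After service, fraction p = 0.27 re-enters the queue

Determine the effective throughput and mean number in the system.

Effective arrival rate: λ_eff = λ/(1-p) = 5.5/(1-0.27) = 5.5/0.73 = 7.53425
ρ = λ_eff/μ = 7.53425/8.2 = 0.918811
L = ρ/(1-ρ) = 0.918811/(1-0.918811) = 11.3169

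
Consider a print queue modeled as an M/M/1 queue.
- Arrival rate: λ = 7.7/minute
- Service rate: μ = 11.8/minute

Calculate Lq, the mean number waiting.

ρ = λ/μ = 7.7/11.8 = 0.6525
For M/M/1: Lq = λ²/(μ(μ-λ))
Lq = 59.29/(11.8 × 4.10)
Lq = 1.2255 jobs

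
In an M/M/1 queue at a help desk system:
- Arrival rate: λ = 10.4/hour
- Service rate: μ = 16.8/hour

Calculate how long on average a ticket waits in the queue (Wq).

First, compute utilization: ρ = λ/μ = 10.4/16.8 = 0.6190
For M/M/1: Wq = λ/(μ(μ-λ))
Wq = 10.4/(16.8 × (16.8-10.4))
Wq = 10.4/(16.8 × 6.40)
Wq = 0.09673 hours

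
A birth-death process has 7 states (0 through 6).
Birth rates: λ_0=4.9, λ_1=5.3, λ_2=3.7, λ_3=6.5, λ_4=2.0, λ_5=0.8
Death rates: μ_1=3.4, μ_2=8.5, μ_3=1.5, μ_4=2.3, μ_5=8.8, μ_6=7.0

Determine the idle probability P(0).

Ratios P(n)/P(0) = (λ₀···λₙ₋₁)/(μ₁···μₙ):
P(1)/P(0) = (4.9)/(3.4) = 1.441176
P(2)/P(0) = (4.9×5.3)/(3.4×8.5) = 0.8986159
P(3)/P(0) = (4.9×5.3×3.7)/(3.4×8.5×1.5) = 2.216586
P(4)/P(0) = (4.9×5.3×3.7×6.5)/(3.4×8.5×1.5×2.3) = 6.264265
P(5)/P(0) = (4.9×5.3×3.7×6.5×2.0)/(3.4×8.5×1.5×2.3×8.8) = 1.423696
P(6)/P(0) = (4.9×5.3×3.7×6.5×2.0×0.8)/(3.4×8.5×1.5×2.3×8.8×7.0) = 0.1627082

Normalization: ∑ P(n) = 1
P(0) × (1.000000 + 1.441176 + 0.8986159 + 2.216586 + 6.264265 + 1.423696 + 0.1627082) = 1
P(0) × 13.4070 = 1
P(0) = 1/13.4070 = 0.07459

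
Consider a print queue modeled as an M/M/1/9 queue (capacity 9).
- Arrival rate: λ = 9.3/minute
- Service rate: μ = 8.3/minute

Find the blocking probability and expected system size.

ρ = λ/μ = 9.3/8.3 = 1.12048
P₀ = (1-ρ)/(1-ρ^(K+1)) = (1-1.12048)/(1-1.12048^10) = -0.12048/-2.1192 = 0.05685
P_K = P₀×ρ^K = 0.05685 × 1.12048^9 = 0.05685 × 2.7838 = 0.1583
Blocking probability P_9 = 0.1583 (15.83%)
L = ρ[1 - (K+1)ρ^K + Kρ^(K+1)] / [(1-ρ)(1-ρ^(K+1))]
L = 1.12048 × (1 - 10×2.783793 + 9×3.119185) / ((1 - 1.12048) × (1 - 3.119185)) = 5.4187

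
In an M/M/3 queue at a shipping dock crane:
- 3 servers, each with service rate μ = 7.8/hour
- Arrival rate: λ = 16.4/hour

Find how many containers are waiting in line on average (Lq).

Traffic intensity: ρ = λ/(cμ) = 16.4/(3×7.8) = 0.7009
Since ρ = 0.7009 < 1, system is stable.
Offered load a = λ/μ = cρ = 16.4/7.8 = 2.1026
P₀ = [ Σₙ₌₀^2 aⁿ/n! + a^3/(3!(1-ρ)) ]⁻¹
Σ = a^0/0! + a^1/1! + a^2/2! = 1.0000 + 2.1026 + 2.2104 = 5.3130
a^3/(3!(1-ρ)) = 9.2950/(6 × 0.29915) = 5.1786
P₀ = 1/(5.3130 + 5.1786) = 0.09531
Lq = P₀·a^3·ρ / (3!(1-ρ)²) = 0.09531 × 9.2950 × 0.7009 / (6 × 0.08949) = 1.1564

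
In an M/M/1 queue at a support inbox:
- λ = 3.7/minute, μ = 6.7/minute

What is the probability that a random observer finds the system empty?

ρ = λ/μ = 3.7/6.7 = 0.5522
P(0) = 1 - ρ = 1 - 0.5522 = 0.4478
The server is idle 44.78% of the time.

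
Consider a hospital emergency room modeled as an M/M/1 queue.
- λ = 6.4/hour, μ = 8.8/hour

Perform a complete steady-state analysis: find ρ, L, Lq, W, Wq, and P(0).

Step 1: ρ = λ/μ = 6.4/8.8 = 0.7273
Step 2: L = λ/(μ-λ) = 6.4/2.40 = 2.6667
Step 3: Lq = λ²/(μ(μ-λ)) = 40.96/(8.8×2.40) = 1.9394
Step 4: W = 1/(μ-λ) = 1/2.40 = 0.41667
Step 5: Wq = λ/(μ(μ-λ)) = 6.4/(8.8×2.40) = 0.3030
Step 6: P(0) = 1-ρ = 0.2727
Verify: L = λW = 6.4×0.41667 = 2.6667 ✔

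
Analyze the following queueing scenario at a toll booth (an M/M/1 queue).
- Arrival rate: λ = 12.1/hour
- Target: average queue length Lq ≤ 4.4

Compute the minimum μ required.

For M/M/1: Lq = λ²/(μ(μ-λ))
Need Lq ≤ 4.4, i.e. μ(μ-λ) ≥ λ²/4.4
μ² - 12.1μ - 146.41/4.4 ≥ 0  →  μ² - 12.1μ - 33.2750 ≥ 0
Quadratic formula (positive root): μ = [λ + √(λ² + 4×33.2750)]/2
Discriminant: 146.41 + 4×33.2750 = 279.5100, √279.5100 = 16.7186
μ ≥ (12.1 + 16.7186)/2 = 14.4093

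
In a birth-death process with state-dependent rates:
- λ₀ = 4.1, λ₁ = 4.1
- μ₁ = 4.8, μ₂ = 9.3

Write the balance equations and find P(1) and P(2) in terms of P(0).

Balance equations:
State 0: λ₀P₀ = μ₁P₁ → P₁ = (λ₀/μ₁)P₀ = (4.1/4.8)P₀ = 0.8542P₀
State 1: P₂ = (λ₀λ₁)/(μ₁μ₂)P₀ = (4.1×4.1)/(4.8×9.3)P₀ = 0.3766P₀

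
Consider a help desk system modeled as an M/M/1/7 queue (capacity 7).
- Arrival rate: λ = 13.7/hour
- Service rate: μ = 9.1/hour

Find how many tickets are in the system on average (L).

ρ = λ/μ = 13.7/9.1 = 1.5055
P₀ = (1-ρ)/(1-ρ^(K+1)) = (1-1.5055)/(1-1.5055^8) = -0.5055/-25.3904 = 0.01991
P_K = P₀×ρ^K = 0.01991 × 1.5055^7 = 0.01991 × 17.5293 = 0.3490
L = ρ[1 - (K+1)ρ^K + Kρ^(K+1)] / [(1-ρ)(1-ρ^(K+1))]
L = 1.5055 × (1 - 8×17.52933 + 7×26.39041) / ((1 - 1.5055) × (1 - 26.39041)) = 5.3368 tickets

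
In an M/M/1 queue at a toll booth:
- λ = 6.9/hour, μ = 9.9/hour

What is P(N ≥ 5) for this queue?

ρ = λ/μ = 6.9/9.9 = 0.6970
P(N ≥ n) = ρⁿ
P(N ≥ 5) = 0.6970^5
P(N ≥ 5) = 0.1645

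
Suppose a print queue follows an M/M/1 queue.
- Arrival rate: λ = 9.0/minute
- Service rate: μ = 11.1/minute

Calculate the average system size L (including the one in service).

ρ = λ/μ = 9.0/11.1 = 0.8108
For M/M/1: L = λ/(μ-λ)
L = 9.0/(11.1-9.0) = 9.0/2.10
L = 4.2857 jobs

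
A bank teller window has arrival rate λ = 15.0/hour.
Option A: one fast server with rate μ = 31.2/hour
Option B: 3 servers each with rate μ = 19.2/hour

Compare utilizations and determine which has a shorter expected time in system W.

Option A: single server μ = 31.2 (M/M/1)
  ρ_A = 15.0/31.2 = 0.4808
  W_A = 1/(μ-λ) = 1/(31.2-15.0) = 1/16.20 = 0.06173

Option B: 3 servers μ = 19.2 (M/M/3)
  ρ_B = λ/(cμ) = 15.0/(3×19.2) = 0.2604
  Offered load a = λ/μ = cρ = 15.0/19.2 = 0.7812
  P₀ = [ Σₙ₌₀^2 aⁿ/n! + a^3/(3!(1-ρ)) ]⁻¹
  Σ = a^0/0! + a^1/1! + a^2/2! = 1.0000 + 0.7812 + 0.3052 = 2.0864
  a^3/(3!(1-ρ)) = 0.47684/(6 × 0.73958) = 0.1075
  P₀ = 1/(2.0864 + 0.1075) = 0.4558
  Lq = P₀·a^3·ρ / (3!(1-ρ)²) = 0.45581 × 0.47684 × 0.26042 / (6 × 0.54698) = 0.01725
  Wq_B = Lq/λ = 0.01725/15.0 = 0.001150
  W_B = Wq_B + 1/μ = 0.001150 + 0.05208 = 0.05323

Since W_B = 0.05323 < W_A = 0.06173, Option B (multiple servers) has the shorter time in system.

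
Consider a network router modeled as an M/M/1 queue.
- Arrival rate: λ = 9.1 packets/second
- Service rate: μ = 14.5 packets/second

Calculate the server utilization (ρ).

Server utilization: ρ = λ/μ
ρ = 9.1/14.5 = 0.6276
The server is busy 62.76% of the time.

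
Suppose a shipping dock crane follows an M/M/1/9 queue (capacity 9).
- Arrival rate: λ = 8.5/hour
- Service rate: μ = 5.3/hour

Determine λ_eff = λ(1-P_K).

ρ = λ/μ = 8.5/5.3 = 1.60377
P₀ = (1-ρ)/(1-ρ^(K+1)) = (1-1.60377)/(1-1.60377^10) = -0.6038/-111.5695 = 0.005412
P_K = P₀×ρ^K = 0.0054116 × 1.60377^9 = 0.0054116 × 70.1906 = 0.3798
λ_eff = λ(1-P_K) = 8.5 × (1 - 0.379845) = 8.5 × 0.620155 = 5.2713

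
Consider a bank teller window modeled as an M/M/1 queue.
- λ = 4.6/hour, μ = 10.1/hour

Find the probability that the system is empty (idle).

ρ = λ/μ = 4.6/10.1 = 0.4554
P(0) = 1 - ρ = 1 - 0.4554 = 0.5446
The server is idle 54.46% of the time.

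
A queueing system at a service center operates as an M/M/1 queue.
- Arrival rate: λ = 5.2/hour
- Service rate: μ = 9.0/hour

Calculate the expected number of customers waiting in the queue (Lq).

ρ = λ/μ = 5.2/9.0 = 0.5778
For M/M/1: Lq = λ²/(μ(μ-λ))
Lq = 27.04/(9.0 × 3.80)
Lq = 0.7906 customers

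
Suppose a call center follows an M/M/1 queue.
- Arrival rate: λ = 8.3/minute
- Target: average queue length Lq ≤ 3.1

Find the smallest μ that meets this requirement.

For M/M/1: Lq = λ²/(μ(μ-λ))
Need Lq ≤ 3.1, i.e. μ(μ-λ) ≥ λ²/3.1
μ² - 8.3μ - 68.89/3.1 ≥ 0  →  μ² - 8.3μ - 22.22258 ≥ 0
Quadratic formula (positive root): μ = [λ + √(λ² + 4×22.22258)]/2
Discriminant: 68.89 + 4×22.22258 = 157.7803, √157.7803 = 12.56106
μ ≥ (8.3 + 12.56106)/2 = 10.4305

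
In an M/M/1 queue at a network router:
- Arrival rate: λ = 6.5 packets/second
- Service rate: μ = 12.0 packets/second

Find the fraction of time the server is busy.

Server utilization: ρ = λ/μ
ρ = 6.5/12.0 = 0.5417
The server is busy 54.17% of the time.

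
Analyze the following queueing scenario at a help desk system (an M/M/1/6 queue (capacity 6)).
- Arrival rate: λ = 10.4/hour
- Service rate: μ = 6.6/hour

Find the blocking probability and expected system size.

ρ = λ/μ = 10.4/6.6 = 1.57576
P₀ = (1-ρ)/(1-ρ^(K+1)) = (1-1.57576)/(1-1.57576^7) = -0.5758/-23.1230 = 0.02490
P_K = P₀×ρ^K = 0.02490 × 1.57576^6 = 0.02490 × 15.3088 = 0.3812
Blocking probability P_6 = 0.3812 (38.12%)
L = ρ[1 - (K+1)ρ^K + Kρ^(K+1)] / [(1-ρ)(1-ρ^(K+1))]
L = 1.57576 × (1 - 7×15.3088 + 6×24.1230) / ((1 - 1.57576) × (1 - 24.1230)) = 4.5659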